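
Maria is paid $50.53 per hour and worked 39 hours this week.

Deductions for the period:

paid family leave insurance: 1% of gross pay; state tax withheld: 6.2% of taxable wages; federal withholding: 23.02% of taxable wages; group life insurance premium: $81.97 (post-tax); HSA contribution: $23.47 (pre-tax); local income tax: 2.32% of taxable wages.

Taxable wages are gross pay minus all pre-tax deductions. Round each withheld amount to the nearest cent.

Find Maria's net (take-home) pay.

$1,231.36

Gross pay: 39 × $50.53 = $1,970.67
HSA contribution: $23.47
Taxable wages = $1,970.67 − $23.47 = $1,947.20
State tax withheld: $1,947.20 × 0.062 = $120.73
Local income tax: $1,947.20 × 0.0232 = $45.18
Federal withholding: $1,947.20 × 0.2302 = $448.25
Paid family leave insurance: $1,970.67 × 0.01 = $19.71
Group life insurance premium: $81.97
Total deductions = $23.47 + $120.73 + $45.18 + $448.25 + $19.71 + $81.97 = $739.31
Net pay = $1,970.67 − $739.31 = $1,231.36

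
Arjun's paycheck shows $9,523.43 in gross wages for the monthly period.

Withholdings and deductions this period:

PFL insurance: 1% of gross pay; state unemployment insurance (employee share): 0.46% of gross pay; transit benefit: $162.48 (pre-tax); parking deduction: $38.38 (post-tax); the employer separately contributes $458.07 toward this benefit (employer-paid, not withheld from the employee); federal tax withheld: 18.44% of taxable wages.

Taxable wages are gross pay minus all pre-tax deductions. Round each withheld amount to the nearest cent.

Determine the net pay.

$7,457.37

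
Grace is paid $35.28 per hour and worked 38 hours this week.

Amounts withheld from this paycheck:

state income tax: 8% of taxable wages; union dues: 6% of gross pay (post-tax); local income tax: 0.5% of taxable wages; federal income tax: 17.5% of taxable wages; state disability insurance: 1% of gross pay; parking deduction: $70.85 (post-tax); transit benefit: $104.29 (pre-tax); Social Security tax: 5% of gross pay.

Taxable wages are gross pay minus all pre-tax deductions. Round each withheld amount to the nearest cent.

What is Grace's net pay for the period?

$683.17

Gross pay: 38 × $35.28 = $1,340.64
Transit benefit: $104.29
Taxable wages = $1,340.64 − $104.29 = $1,236.35
Local income tax: $1,236.35 × 0.005 = $6.18
Federal income tax: $1,236.35 × 0.175 = $216.36
State income tax: $1,236.35 × 0.08 = $98.91
State disability insurance: $1,340.64 × 0.01 = $13.41
Social Security tax: $1,340.64 × 0.05 = $67.03
Union dues: $1,340.64 × 0.06 = $80.44
Parking deduction: $70.85
Total deductions = $104.29 + $6.18 + $216.36 + $98.91 + $13.41 + $67.03 + $80.44 + $70.85 = $657.47
Net pay = $1,340.64 − $657.47 = $683.17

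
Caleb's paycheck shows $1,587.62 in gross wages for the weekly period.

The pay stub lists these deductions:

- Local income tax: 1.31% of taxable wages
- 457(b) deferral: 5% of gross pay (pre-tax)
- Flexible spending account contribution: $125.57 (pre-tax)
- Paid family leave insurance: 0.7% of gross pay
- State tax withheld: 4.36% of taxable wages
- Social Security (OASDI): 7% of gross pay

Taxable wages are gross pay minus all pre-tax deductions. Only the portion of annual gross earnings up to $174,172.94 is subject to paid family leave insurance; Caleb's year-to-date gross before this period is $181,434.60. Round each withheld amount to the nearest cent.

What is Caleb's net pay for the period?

Flexible spending account contribution: $125.57
457(b) deferral: $1,587.62 × 0.05 = $79.38
Pre-tax total = $125.57 + $79.38 = $204.95
Taxable wages = $1,587.62 − $204.95 = $1,382.67
Local income tax: $1,382.67 × 0.0131 = $18.11
State tax withheld: $1,382.67 × 0.0436 = $60.28
Social Security (OASDI): $1,587.62 × 0.07 = $111.13
Paid family leave insurance: annual cap $174,172.94 already reached (YTD $181,434.60), so $0.00
Total deductions = $125.57 + $79.38 + $18.11 + $60.28 + $111.13 + $0.00 = $394.47
Net pay = $1,587.62 − $394.47 = $1,193.15

$1,193.15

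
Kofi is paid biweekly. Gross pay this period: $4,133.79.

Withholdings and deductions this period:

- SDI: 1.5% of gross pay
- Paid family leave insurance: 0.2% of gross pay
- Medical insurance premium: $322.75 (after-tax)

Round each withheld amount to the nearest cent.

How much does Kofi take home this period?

$3,740.76

Paid family leave insurance: $4,133.79 × 0.002 = $8.27
SDI: $4,133.79 × 0.015 = $62.01
Medical insurance premium: $322.75
Total deductions = $8.27 + $62.01 + $322.75 = $393.03
Net pay = $4,133.79 − $393.03 = $3,740.76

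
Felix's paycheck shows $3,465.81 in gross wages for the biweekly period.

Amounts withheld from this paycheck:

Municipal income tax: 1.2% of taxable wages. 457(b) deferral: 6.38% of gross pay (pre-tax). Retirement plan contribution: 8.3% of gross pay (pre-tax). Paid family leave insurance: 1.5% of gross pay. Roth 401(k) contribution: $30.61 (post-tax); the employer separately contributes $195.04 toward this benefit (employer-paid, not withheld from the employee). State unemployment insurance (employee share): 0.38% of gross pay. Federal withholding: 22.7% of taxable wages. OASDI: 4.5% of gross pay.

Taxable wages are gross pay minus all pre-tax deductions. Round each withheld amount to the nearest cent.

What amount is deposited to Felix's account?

Retirement plan contribution: $3,465.81 × 0.083 = $287.66
457(b) deferral: $3,465.81 × 0.0638 = $221.12
Pre-tax total = $287.66 + $221.12 = $508.78
Taxable wages = $3,465.81 − $508.78 = $2,957.03
Federal withholding: $2,957.03 × 0.227 = $671.25
Municipal income tax: $2,957.03 × 0.012 = $35.48
State unemployment insurance (employee share): $3,465.81 × 0.0038 = $13.17
OASDI: $3,465.81 × 0.045 = $155.96
Paid family leave insurance: $3,465.81 × 0.015 = $51.99
Roth 401(k) contribution: $30.61
(Employer's $195.04 toward Roth 401(k) contribution is not withheld from the employee.)
Total deductions = $287.66 + $221.12 + $671.25 + $35.48 + $13.17 + $155.96 + $51.99 + $30.61 = $1,467.24
Net pay = $3,465.81 − $1,467.24 = $1,998.57

$1,998.57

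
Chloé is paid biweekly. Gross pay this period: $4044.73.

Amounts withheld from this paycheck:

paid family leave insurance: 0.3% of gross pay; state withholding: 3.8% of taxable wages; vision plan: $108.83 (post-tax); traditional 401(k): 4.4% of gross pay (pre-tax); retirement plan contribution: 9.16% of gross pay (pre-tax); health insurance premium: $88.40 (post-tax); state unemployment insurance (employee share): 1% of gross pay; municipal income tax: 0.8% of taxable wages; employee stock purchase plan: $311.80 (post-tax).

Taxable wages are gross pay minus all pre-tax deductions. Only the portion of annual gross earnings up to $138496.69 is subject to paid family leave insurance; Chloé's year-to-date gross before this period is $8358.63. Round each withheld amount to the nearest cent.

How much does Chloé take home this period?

Traditional 401(k): $4044.73 × 0.044 = $177.97
Retirement plan contribution: $4044.73 × 0.0916 = $370.50
Pre-tax total = $177.97 + $370.50 = $548.47
Taxable wages = $4044.73 − $548.47 = $3496.26
Municipal income tax: $3496.26 × 0.008 = $27.97
State withholding: $3496.26 × 0.038 = $132.86
State unemployment insurance (employee share): $4044.73 × 0.01 = $40.45
Paid family leave insurance: cap not yet reached, full $4044.73 is subject → $4044.73 × 0.003 = $12.13
Employee stock purchase plan: $311.80
Health insurance premium: $88.40
Vision plan: $108.83
Total deductions = $177.97 + $370.50 + $27.97 + $132.86 + $40.45 + $12.13 + $311.80 + $88.40 + $108.83 = $1270.91
Net pay = $4044.73 − $1270.91 = $2773.82

$2773.82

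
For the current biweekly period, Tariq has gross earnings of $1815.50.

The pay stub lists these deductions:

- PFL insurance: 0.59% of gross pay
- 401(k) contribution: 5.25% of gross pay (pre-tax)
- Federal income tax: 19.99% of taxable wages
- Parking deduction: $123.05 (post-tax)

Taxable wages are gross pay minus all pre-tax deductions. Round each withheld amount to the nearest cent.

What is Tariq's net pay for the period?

401(k) contribution: $1815.50 × 0.0525 = $95.31
Taxable wages = $1815.50 − $95.31 = $1720.19
Federal income tax: $1720.19 × 0.1999 = $343.87
PFL insurance: $1815.50 × 0.0059 = $10.71
Parking deduction: $123.05
Total deductions = $95.31 + $343.87 + $10.71 + $123.05 = $572.94
Net pay = $1815.50 − $572.94 = $1242.56

$1242.56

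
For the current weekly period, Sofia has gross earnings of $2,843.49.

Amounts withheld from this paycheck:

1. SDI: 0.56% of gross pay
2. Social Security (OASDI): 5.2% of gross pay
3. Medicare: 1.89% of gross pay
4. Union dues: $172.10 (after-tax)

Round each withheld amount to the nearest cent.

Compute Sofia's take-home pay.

$2,453.87

Social Security (OASDI): $2,843.49 × 0.052 = $147.86
SDI: $2,843.49 × 0.0056 = $15.92
Medicare: $2,843.49 × 0.0189 = $53.74
Union dues: $172.10
Total deductions = $147.86 + $15.92 + $53.74 + $172.10 = $389.62
Net pay = $2,843.49 − $389.62 = $2,453.87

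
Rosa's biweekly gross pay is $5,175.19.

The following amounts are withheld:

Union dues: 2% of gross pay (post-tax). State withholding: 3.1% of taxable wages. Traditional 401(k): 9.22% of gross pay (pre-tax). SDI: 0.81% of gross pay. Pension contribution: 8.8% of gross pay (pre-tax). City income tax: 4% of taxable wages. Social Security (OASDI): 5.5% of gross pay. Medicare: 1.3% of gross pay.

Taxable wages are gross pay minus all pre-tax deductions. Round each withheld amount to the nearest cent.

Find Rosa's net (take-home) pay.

$3,444.06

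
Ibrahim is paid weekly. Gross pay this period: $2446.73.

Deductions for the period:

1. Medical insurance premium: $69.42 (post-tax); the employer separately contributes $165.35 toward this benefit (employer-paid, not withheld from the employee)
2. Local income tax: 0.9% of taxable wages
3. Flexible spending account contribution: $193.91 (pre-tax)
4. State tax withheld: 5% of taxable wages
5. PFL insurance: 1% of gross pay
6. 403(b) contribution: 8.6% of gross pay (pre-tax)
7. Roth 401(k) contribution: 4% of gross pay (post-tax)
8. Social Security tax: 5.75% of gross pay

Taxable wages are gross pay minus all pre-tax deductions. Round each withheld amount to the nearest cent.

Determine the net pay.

$1589.45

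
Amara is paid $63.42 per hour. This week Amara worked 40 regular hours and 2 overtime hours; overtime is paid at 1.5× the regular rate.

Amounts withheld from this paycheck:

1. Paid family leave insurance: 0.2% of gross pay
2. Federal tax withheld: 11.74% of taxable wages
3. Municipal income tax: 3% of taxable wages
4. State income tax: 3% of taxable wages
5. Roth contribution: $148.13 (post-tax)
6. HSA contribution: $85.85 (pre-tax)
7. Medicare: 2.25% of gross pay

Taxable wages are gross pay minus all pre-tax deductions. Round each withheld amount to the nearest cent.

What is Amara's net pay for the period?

Regular pay: 40 × $63.42 = $2,536.80
Overtime pay: 2 × $63.42 × 1.5 = $190.26
Gross pay = $2,536.80 + $190.26 = $2,727.06
HSA contribution: $85.85
Taxable wages = $2,727.06 − $85.85 = $2,641.21
Federal tax withheld: $2,641.21 × 0.1174 = $310.08
State income tax: $2,641.21 × 0.03 = $79.24
Municipal income tax: $2,641.21 × 0.03 = $79.24
Paid family leave insurance: $2,727.06 × 0.002 = $5.45
Medicare: $2,727.06 × 0.0225 = $61.36
Roth contribution: $148.13
Total deductions = $85.85 + $310.08 + $79.24 + $79.24 + $5.45 + $61.36 + $148.13 = $769.35
Net pay = $2,727.06 − $769.35 = $1,957.71

$1,957.71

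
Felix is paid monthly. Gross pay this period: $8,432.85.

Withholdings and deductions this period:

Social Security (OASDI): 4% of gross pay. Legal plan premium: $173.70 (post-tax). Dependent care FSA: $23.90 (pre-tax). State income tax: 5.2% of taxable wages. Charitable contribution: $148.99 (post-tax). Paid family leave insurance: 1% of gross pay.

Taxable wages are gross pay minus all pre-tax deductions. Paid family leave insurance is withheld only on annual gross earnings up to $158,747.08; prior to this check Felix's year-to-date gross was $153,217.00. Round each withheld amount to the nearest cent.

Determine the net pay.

$7,256.38

Dependent care FSA: $23.90
Taxable wages = $8,432.85 − $23.90 = $8,408.95
State income tax: $8,408.95 × 0.052 = $437.27
Paid family leave insurance: only $158,747.08 − $153,217.00 = $5,530.08 of this check is subject → $5,530.08 × 0.01 = $55.30
Social Security (OASDI): $8,432.85 × 0.04 = $337.31
Legal plan premium: $173.70
Charitable contribution: $148.99
Total deductions = $23.90 + $437.27 + $55.30 + $337.31 + $173.70 + $148.99 = $1,176.47
Net pay = $8,432.85 − $1,176.47 = $7,256.38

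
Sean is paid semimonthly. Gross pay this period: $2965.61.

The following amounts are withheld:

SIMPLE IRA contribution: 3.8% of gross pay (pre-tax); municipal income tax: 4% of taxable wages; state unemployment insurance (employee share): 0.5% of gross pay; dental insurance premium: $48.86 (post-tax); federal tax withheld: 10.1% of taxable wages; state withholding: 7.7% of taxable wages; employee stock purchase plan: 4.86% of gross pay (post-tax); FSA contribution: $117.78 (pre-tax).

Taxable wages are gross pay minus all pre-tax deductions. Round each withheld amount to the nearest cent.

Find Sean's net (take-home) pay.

$1931.05

SIMPLE IRA contribution: $2965.61 × 0.038 = $112.69
FSA contribution: $117.78
Pre-tax total = $112.69 + $117.78 = $230.47
Taxable wages = $2965.61 − $230.47 = $2735.14
State withholding: $2735.14 × 0.077 = $210.61
Municipal income tax: $2735.14 × 0.04 = $109.41
Federal tax withheld: $2735.14 × 0.101 = $276.25
State unemployment insurance (employee share): $2965.61 × 0.005 = $14.83
Employee stock purchase plan: $2965.61 × 0.0486 = $144.13
Dental insurance premium: $48.86
Total deductions = $112.69 + $117.78 + $210.61 + $109.41 + $276.25 + $14.83 + $144.13 + $48.86 = $1034.56
Net pay = $2965.61 − $1034.56 = $1931.05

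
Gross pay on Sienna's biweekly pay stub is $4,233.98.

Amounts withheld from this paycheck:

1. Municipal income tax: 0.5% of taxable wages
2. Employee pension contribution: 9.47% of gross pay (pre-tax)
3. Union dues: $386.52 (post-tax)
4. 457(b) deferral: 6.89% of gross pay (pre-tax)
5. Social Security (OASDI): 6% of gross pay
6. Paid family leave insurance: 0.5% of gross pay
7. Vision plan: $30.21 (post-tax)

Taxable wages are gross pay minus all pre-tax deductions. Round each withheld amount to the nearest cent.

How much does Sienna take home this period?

457(b) deferral: $4,233.98 × 0.0689 = $291.72
Employee pension contribution: $4,233.98 × 0.0947 = $400.96
Pre-tax total = $291.72 + $400.96 = $692.68
Taxable wages = $4,233.98 − $692.68 = $3,541.30
Municipal income tax: $3,541.30 × 0.005 = $17.71
Social Security (OASDI): $4,233.98 × 0.06 = $254.04
Paid family leave insurance: $4,233.98 × 0.005 = $21.17
Union dues: $386.52
Vision plan: $30.21
Total deductions = $291.72 + $400.96 + $17.71 + $254.04 + $21.17 + $386.52 + $30.21 = $1,402.33
Net pay = $4,233.98 − $1,402.33 = $2,831.65

$2,831.65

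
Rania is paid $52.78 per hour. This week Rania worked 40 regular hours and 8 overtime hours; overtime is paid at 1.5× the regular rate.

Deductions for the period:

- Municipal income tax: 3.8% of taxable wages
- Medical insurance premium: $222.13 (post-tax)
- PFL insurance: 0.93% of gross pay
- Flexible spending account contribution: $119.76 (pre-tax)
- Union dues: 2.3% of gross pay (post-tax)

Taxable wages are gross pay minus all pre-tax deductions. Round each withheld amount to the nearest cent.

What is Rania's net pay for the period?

Regular pay: 40 × $52.78 = $2,111.20
Overtime pay: 8 × $52.78 × 1.5 = $633.36
Gross pay = $2,111.20 + $633.36 = $2,744.56
Flexible spending account contribution: $119.76
Taxable wages = $2,744.56 − $119.76 = $2,624.80
Municipal income tax: $2,624.80 × 0.038 = $99.74
PFL insurance: $2,744.56 × 0.0093 = $25.52
Union dues: $2,744.56 × 0.023 = $63.12
Medical insurance premium: $222.13
Total deductions = $119.76 + $99.74 + $25.52 + $63.12 + $222.13 = $530.27
Net pay = $2,744.56 − $530.27 = $2,214.29

$2,214.29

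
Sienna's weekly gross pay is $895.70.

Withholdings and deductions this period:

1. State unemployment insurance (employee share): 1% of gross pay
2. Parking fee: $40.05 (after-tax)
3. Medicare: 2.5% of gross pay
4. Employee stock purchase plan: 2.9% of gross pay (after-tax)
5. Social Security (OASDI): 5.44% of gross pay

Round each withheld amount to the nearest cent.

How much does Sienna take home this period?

$749.59

Medicare: $895.70 × 0.025 = $22.39
Social Security (OASDI): $895.70 × 0.0544 = $48.73
State unemployment insurance (employee share): $895.70 × 0.01 = $8.96
Parking fee: $40.05
Employee stock purchase plan: $895.70 × 0.029 = $25.98
Total deductions = $22.39 + $48.73 + $8.96 + $40.05 + $25.98 = $146.11
Net pay = $895.70 − $146.11 = $749.59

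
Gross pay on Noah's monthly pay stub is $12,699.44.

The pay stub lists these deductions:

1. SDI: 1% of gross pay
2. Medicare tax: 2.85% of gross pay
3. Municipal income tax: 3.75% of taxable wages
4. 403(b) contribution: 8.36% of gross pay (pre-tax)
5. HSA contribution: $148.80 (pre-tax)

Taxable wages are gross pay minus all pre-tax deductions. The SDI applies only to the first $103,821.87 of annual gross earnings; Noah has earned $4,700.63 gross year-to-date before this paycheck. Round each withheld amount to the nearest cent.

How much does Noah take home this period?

$10,569.21

HSA contribution: $148.80
403(b) contribution: $12,699.44 × 0.0836 = $1,061.67
Pre-tax total = $148.80 + $1,061.67 = $1,210.47
Taxable wages = $12,699.44 − $1,210.47 = $11,488.97
Municipal income tax: $11,488.97 × 0.0375 = $430.84
SDI: cap not yet reached, full $12,699.44 is subject → $12,699.44 × 0.01 = $126.99
Medicare tax: $12,699.44 × 0.0285 = $361.93
Total deductions = $148.80 + $1,061.67 + $430.84 + $126.99 + $361.93 = $2,130.23
Net pay = $12,699.44 − $2,130.23 = $10,569.21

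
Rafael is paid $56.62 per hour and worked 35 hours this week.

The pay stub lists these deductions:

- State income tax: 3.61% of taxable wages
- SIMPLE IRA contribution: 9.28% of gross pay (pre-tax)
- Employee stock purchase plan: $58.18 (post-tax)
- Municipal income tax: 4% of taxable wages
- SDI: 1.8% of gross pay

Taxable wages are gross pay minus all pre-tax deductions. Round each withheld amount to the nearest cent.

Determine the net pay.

Gross pay: 35 × $56.62 = $1,981.70
SIMPLE IRA contribution: $1,981.70 × 0.0928 = $183.90
Taxable wages = $1,981.70 − $183.90 = $1,797.80
State income tax: $1,797.80 × 0.0361 = $64.90
Municipal income tax: $1,797.80 × 0.04 = $71.91
SDI: $1,981.70 × 0.018 = $35.67
Employee stock purchase plan: $58.18
Total deductions = $183.90 + $64.90 + $71.91 + $35.67 + $58.18 = $414.56
Net pay = $1,981.70 − $414.56 = $1,567.14

$1,567.14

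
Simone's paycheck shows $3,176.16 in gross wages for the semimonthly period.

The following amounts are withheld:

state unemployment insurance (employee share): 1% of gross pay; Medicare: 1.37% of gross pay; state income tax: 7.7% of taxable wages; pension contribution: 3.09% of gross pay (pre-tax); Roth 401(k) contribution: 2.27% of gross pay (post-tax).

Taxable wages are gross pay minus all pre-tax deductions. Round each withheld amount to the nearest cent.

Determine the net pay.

Pension contribution: $3,176.16 × 0.0309 = $98.14
Taxable wages = $3,176.16 − $98.14 = $3,078.02
State income tax: $3,078.02 × 0.077 = $237.01
State unemployment insurance (employee share): $3,176.16 × 0.01 = $31.76
Medicare: $3,176.16 × 0.0137 = $43.51
Roth 401(k) contribution: $3,176.16 × 0.0227 = $72.10
Total deductions = $98.14 + $237.01 + $31.76 + $43.51 + $72.10 = $482.52
Net pay = $3,176.16 − $482.52 = $2,693.64

$2,693.64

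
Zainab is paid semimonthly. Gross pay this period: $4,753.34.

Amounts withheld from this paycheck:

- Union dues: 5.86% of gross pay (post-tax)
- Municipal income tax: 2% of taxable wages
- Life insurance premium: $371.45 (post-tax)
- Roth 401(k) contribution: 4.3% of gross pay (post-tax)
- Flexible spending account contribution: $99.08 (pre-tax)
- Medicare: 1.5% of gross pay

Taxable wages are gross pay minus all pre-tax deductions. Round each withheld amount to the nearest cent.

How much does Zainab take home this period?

$3,635.48

Flexible spending account contribution: $99.08
Taxable wages = $4,753.34 − $99.08 = $4,654.26
Municipal income tax: $4,654.26 × 0.02 = $93.09
Medicare: $4,753.34 × 0.015 = $71.30
Life insurance premium: $371.45
Roth 401(k) contribution: $4,753.34 × 0.043 = $204.39
Union dues: $4,753.34 × 0.0586 = $278.55
Total deductions = $99.08 + $93.09 + $71.30 + $371.45 + $204.39 + $278.55 = $1,117.86
Net pay = $4,753.34 − $1,117.86 = $3,635.48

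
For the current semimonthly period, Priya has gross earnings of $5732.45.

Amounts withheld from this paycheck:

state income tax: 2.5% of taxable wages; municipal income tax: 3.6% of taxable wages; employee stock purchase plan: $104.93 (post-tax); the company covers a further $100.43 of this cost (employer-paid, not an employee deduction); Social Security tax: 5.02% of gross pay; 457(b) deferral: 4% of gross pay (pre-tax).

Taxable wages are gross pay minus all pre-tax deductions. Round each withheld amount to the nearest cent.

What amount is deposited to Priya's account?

$4774.76

457(b) deferral: $5732.45 × 0.04 = $229.30
Taxable wages = $5732.45 − $229.30 = $5503.15
Municipal income tax: $5503.15 × 0.036 = $198.11
State income tax: $5503.15 × 0.025 = $137.58
Social Security tax: $5732.45 × 0.0502 = $287.77
Employee stock purchase plan: $104.93
(Employer's $100.43 toward employee stock purchase plan is not withheld from the employee.)
Total deductions = $229.30 + $198.11 + $137.58 + $287.77 + $104.93 = $957.69
Net pay = $5732.45 − $957.69 = $4774.76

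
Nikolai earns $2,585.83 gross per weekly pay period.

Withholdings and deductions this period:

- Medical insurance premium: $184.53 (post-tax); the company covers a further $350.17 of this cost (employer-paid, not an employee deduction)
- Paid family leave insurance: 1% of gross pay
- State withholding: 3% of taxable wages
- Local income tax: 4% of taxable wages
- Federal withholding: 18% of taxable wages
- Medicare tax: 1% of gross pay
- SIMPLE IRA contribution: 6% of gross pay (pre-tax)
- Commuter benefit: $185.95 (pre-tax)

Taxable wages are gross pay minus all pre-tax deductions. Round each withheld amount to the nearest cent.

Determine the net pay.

$1,447.30

Commuter benefit: $185.95
SIMPLE IRA contribution: $2,585.83 × 0.06 = $155.15
Pre-tax total = $185.95 + $155.15 = $341.10
Taxable wages = $2,585.83 − $341.10 = $2,244.73
State withholding: $2,244.73 × 0.03 = $67.34
Local income tax: $2,244.73 × 0.04 = $89.79
Federal withholding: $2,244.73 × 0.18 = $404.05
Medicare tax: $2,585.83 × 0.01 = $25.86
Paid family leave insurance: $2,585.83 × 0.01 = $25.86
Medical insurance premium: $184.53
(Employer's $350.17 toward medical insurance premium is not withheld from the employee.)
Total deductions = $185.95 + $155.15 + $67.34 + $89.79 + $404.05 + $25.86 + $25.86 + $184.53 = $1,138.53
Net pay = $2,585.83 − $1,138.53 = $1,447.30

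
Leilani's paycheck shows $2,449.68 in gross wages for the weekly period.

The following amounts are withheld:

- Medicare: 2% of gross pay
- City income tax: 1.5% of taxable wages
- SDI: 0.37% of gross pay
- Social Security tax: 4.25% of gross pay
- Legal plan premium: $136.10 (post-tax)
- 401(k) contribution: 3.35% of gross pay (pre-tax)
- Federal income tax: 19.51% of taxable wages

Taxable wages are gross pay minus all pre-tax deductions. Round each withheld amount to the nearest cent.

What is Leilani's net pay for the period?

401(k) contribution: $2,449.68 × 0.0335 = $82.06
Taxable wages = $2,449.68 − $82.06 = $2,367.62
City income tax: $2,367.62 × 0.015 = $35.51
Federal income tax: $2,367.62 × 0.1951 = $461.92
Medicare: $2,449.68 × 0.02 = $48.99
SDI: $2,449.68 × 0.0037 = $9.06
Social Security tax: $2,449.68 × 0.0425 = $104.11
Legal plan premium: $136.10
Total deductions = $82.06 + $35.51 + $461.92 + $48.99 + $9.06 + $104.11 + $136.10 = $877.75
Net pay = $2,449.68 − $877.75 = $1,571.93

$1,571.93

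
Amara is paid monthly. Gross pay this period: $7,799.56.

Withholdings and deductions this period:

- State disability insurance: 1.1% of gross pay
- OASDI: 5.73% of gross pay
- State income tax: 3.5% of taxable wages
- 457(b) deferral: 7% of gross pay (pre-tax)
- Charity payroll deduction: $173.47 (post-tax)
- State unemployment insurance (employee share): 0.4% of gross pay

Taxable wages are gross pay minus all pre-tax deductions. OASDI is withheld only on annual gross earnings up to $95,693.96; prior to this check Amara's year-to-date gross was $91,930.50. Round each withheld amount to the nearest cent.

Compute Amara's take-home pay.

457(b) deferral: $7,799.56 × 0.07 = $545.97
Taxable wages = $7,799.56 − $545.97 = $7,253.59
State income tax: $7,253.59 × 0.035 = $253.88
State disability insurance: $7,799.56 × 0.011 = $85.80
OASDI: only $95,693.96 − $91,930.50 = $3,763.46 of this check is subject → $3,763.46 × 0.0573 = $215.65
State unemployment insurance (employee share): $7,799.56 × 0.004 = $31.20
Charity payroll deduction: $173.47
Total deductions = $545.97 + $253.88 + $85.80 + $215.65 + $31.20 + $173.47 = $1,305.97
Net pay = $7,799.56 − $1,305.97 = $6,493.59

$6,493.59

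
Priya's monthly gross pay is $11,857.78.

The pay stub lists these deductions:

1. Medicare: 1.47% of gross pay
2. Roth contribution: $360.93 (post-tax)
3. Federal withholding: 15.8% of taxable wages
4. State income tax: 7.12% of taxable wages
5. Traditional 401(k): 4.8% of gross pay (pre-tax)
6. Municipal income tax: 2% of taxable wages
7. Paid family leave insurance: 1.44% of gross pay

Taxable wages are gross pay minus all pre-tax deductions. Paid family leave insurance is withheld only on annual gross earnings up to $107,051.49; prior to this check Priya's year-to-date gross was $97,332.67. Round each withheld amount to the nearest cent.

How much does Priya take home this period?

$7,800.30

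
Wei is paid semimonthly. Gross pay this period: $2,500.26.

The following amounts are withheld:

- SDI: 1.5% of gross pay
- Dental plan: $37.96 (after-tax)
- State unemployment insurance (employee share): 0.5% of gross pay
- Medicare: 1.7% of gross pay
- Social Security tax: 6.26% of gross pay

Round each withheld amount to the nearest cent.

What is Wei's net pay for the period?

SDI: $2,500.26 × 0.015 = $37.50
Social Security tax: $2,500.26 × 0.0626 = $156.52
Medicare: $2,500.26 × 0.017 = $42.50
State unemployment insurance (employee share): $2,500.26 × 0.005 = $12.50
Dental plan: $37.96
Total deductions = $37.50 + $156.52 + $42.50 + $12.50 + $37.96 = $286.98
Net pay = $2,500.26 − $286.98 = $2,213.28

$2,213.28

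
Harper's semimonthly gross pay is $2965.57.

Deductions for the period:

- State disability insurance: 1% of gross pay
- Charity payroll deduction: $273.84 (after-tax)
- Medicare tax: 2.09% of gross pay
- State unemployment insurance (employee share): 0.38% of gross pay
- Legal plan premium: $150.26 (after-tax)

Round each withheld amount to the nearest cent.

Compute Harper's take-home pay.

$2438.56

Medicare tax: $2965.57 × 0.0209 = $61.98
State unemployment insurance (employee share): $2965.57 × 0.0038 = $11.27
State disability insurance: $2965.57 × 0.01 = $29.66
Charity payroll deduction: $273.84
Legal plan premium: $150.26
Total deductions = $61.98 + $11.27 + $29.66 + $273.84 + $150.26 = $527.01
Net pay = $2965.57 − $527.01 = $2438.56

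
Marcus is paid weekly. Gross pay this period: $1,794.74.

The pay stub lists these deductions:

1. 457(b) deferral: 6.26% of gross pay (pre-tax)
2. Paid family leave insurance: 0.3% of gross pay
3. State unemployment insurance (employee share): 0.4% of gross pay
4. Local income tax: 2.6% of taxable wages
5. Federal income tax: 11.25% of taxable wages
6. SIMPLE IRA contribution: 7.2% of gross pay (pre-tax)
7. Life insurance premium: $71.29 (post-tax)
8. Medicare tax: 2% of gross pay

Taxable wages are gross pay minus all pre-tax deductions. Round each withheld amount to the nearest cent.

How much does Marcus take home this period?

SIMPLE IRA contribution: $1,794.74 × 0.072 = $129.22
457(b) deferral: $1,794.74 × 0.0626 = $112.35
Pre-tax total = $129.22 + $112.35 = $241.57
Taxable wages = $1,794.74 − $241.57 = $1,553.17
Local income tax: $1,553.17 × 0.026 = $40.38
Federal income tax: $1,553.17 × 0.1125 = $174.73
Medicare tax: $1,794.74 × 0.02 = $35.89
Paid family leave insurance: $1,794.74 × 0.003 = $5.38
State unemployment insurance (employee share): $1,794.74 × 0.004 = $7.18
Life insurance premium: $71.29
Total deductions = $129.22 + $112.35 + $40.38 + $174.73 + $35.89 + $5.38 + $7.18 + $71.29 = $576.42
Net pay = $1,794.74 − $576.42 = $1,218.32

$1,218.32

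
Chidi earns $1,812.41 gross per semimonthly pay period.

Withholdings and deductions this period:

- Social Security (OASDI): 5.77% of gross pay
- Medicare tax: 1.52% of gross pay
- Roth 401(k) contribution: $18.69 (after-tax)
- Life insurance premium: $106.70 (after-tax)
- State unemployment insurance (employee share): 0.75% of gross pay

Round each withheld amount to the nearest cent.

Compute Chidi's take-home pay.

Social Security (OASDI): $1,812.41 × 0.0577 = $104.58
State unemployment insurance (employee share): $1,812.41 × 0.0075 = $13.59
Medicare tax: $1,812.41 × 0.0152 = $27.55
Life insurance premium: $106.70
Roth 401(k) contribution: $18.69
Total deductions = $104.58 + $13.59 + $27.55 + $106.70 + $18.69 = $271.11
Net pay = $1,812.41 − $271.11 = $1,541.30

$1,541.30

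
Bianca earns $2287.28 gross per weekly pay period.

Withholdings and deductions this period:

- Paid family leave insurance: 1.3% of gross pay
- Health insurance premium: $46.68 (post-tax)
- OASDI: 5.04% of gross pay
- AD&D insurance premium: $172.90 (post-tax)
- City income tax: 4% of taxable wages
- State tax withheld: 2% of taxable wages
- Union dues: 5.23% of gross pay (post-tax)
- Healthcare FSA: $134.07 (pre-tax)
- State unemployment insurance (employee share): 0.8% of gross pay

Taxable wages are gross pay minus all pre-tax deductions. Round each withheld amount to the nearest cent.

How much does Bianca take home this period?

Healthcare FSA: $134.07
Taxable wages = $2287.28 − $134.07 = $2153.21
City income tax: $2153.21 × 0.04 = $86.13
State tax withheld: $2153.21 × 0.02 = $43.06
State unemployment insurance (employee share): $2287.28 × 0.008 = $18.30
Paid family leave insurance: $2287.28 × 0.013 = $29.73
OASDI: $2287.28 × 0.0504 = $115.28
Union dues: $2287.28 × 0.0523 = $119.62
AD&D insurance premium: $172.90
Health insurance premium: $46.68
Total deductions = $134.07 + $86.13 + $43.06 + $18.30 + $29.73 + $115.28 + $119.62 + $172.90 + $46.68 = $765.77
Net pay = $2287.28 − $765.77 = $1521.51

$1521.51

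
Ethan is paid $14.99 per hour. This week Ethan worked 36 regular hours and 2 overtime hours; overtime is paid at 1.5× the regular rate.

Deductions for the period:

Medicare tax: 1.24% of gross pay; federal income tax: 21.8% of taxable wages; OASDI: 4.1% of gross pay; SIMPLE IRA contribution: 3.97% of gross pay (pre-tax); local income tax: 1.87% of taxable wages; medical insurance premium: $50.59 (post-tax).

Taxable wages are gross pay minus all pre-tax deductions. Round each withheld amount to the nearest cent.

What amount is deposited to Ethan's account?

$346.70

Regular pay: 36 × $14.99 = $539.64
Overtime pay: 2 × $14.99 × 1.5 = $44.97
Gross pay = $539.64 + $44.97 = $584.61
SIMPLE IRA contribution: $584.61 × 0.0397 = $23.21
Taxable wages = $584.61 − $23.21 = $561.40
Federal income tax: $561.40 × 0.218 = $122.39
Local income tax: $561.40 × 0.0187 = $10.50
OASDI: $584.61 × 0.041 = $23.97
Medicare tax: $584.61 × 0.0124 = $7.25
Medical insurance premium: $50.59
Total deductions = $23.21 + $122.39 + $10.50 + $23.97 + $7.25 + $50.59 = $237.91
Net pay = $584.61 − $237.91 = $346.70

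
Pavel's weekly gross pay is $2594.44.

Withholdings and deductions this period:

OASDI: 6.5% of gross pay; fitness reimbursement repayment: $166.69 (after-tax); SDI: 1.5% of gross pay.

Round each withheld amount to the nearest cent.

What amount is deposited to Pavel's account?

SDI: $2594.44 × 0.015 = $38.92
OASDI: $2594.44 × 0.065 = $168.64
Fitness reimbursement repayment: $166.69
Total deductions = $38.92 + $168.64 + $166.69 = $374.25
Net pay = $2594.44 − $374.25 = $2220.19

$2220.19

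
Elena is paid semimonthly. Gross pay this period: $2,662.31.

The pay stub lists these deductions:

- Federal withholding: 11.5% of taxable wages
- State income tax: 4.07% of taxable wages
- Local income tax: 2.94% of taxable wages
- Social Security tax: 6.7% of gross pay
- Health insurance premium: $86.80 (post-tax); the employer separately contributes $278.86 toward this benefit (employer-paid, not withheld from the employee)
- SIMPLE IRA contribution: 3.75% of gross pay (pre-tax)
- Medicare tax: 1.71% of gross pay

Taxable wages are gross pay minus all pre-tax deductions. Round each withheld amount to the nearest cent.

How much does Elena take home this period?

$1,777.46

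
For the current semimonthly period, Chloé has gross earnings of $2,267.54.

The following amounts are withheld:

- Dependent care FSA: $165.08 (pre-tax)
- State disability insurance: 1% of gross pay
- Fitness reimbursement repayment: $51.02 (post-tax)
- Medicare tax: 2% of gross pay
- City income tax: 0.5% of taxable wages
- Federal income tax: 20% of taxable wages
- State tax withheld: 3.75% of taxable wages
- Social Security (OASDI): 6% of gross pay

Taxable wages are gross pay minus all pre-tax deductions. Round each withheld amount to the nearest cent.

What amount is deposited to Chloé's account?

Dependent care FSA: $165.08
Taxable wages = $2,267.54 − $165.08 = $2,102.46
State tax withheld: $2,102.46 × 0.0375 = $78.84
City income tax: $2,102.46 × 0.005 = $10.51
Federal income tax: $2,102.46 × 0.2 = $420.49
Medicare tax: $2,267.54 × 0.02 = $45.35
Social Security (OASDI): $2,267.54 × 0.06 = $136.05
State disability insurance: $2,267.54 × 0.01 = $22.68
Fitness reimbursement repayment: $51.02
Total deductions = $165.08 + $78.84 + $10.51 + $420.49 + $45.35 + $136.05 + $22.68 + $51.02 = $930.02
Net pay = $2,267.54 − $930.02 = $1,337.52

$1,337.52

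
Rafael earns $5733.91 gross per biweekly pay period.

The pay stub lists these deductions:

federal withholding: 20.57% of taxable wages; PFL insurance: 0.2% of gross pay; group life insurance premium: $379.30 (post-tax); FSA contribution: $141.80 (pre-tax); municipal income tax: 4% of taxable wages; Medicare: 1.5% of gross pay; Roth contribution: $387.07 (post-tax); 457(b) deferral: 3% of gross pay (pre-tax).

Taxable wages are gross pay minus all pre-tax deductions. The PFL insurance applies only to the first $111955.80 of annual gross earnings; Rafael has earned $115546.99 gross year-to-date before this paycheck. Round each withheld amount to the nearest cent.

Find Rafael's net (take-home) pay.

$3236.00

FSA contribution: $141.80
457(b) deferral: $5733.91 × 0.03 = $172.02
Pre-tax total = $141.80 + $172.02 = $313.82
Taxable wages = $5733.91 − $313.82 = $5420.09
Municipal income tax: $5420.09 × 0.04 = $216.80
Federal withholding: $5420.09 × 0.2057 = $1114.91
PFL insurance: annual cap $111955.80 already reached (YTD $115546.99), so $0.00
Medicare: $5733.91 × 0.015 = $86.01
Group life insurance premium: $379.30
Roth contribution: $387.07
Total deductions = $141.80 + $172.02 + $216.80 + $1114.91 + $0.00 + $86.01 + $379.30 + $387.07 = $2497.91
Net pay = $5733.91 − $2497.91 = $3236.00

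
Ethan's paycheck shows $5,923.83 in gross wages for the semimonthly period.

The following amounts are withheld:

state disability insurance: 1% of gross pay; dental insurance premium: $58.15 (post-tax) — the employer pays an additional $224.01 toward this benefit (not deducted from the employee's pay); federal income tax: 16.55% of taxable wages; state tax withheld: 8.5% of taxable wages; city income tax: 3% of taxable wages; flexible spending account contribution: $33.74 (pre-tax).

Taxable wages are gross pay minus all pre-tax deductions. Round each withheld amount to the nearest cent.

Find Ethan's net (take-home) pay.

Flexible spending account contribution: $33.74
Taxable wages = $5,923.83 − $33.74 = $5,890.09
City income tax: $5,890.09 × 0.03 = $176.70
State tax withheld: $5,890.09 × 0.085 = $500.66
Federal income tax: $5,890.09 × 0.1655 = $974.81
State disability insurance: $5,923.83 × 0.01 = $59.24
Dental insurance premium: $58.15
(Employer's $224.01 toward dental insurance premium is not withheld from the employee.)
Total deductions = $33.74 + $176.70 + $500.66 + $974.81 + $59.24 + $58.15 = $1,803.30
Net pay = $5,923.83 − $1,803.30 = $4,120.53

$4,120.53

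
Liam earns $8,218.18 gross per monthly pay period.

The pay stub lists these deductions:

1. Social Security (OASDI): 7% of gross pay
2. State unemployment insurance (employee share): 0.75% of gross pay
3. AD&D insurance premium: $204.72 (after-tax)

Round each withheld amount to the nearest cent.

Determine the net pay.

$7,376.55

Social Security (OASDI): $8,218.18 × 0.07 = $575.27
State unemployment insurance (employee share): $8,218.18 × 0.0075 = $61.64
AD&D insurance premium: $204.72
Total deductions = $575.27 + $61.64 + $204.72 = $841.63
Net pay = $8,218.18 − $841.63 = $7,376.55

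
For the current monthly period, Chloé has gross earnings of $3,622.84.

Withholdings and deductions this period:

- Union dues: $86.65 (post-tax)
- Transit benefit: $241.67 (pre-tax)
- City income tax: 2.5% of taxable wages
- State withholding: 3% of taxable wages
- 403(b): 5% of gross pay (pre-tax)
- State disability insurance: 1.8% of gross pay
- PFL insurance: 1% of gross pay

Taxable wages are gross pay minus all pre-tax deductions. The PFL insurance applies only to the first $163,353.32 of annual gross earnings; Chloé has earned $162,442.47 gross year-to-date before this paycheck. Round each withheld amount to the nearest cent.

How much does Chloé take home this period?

Transit benefit: $241.67
403(b): $3,622.84 × 0.05 = $181.14
Pre-tax total = $241.67 + $181.14 = $422.81
Taxable wages = $3,622.84 − $422.81 = $3,200.03
City income tax: $3,200.03 × 0.025 = $80.00
State withholding: $3,200.03 × 0.03 = $96.00
PFL insurance: only $163,353.32 − $162,442.47 = $910.85 of this check is subject → $910.85 × 0.01 = $9.11
State disability insurance: $3,622.84 × 0.018 = $65.21
Union dues: $86.65
Total deductions = $241.67 + $181.14 + $80.00 + $96.00 + $9.11 + $65.21 + $86.65 = $759.78
Net pay = $3,622.84 − $759.78 = $2,863.06

$2,863.06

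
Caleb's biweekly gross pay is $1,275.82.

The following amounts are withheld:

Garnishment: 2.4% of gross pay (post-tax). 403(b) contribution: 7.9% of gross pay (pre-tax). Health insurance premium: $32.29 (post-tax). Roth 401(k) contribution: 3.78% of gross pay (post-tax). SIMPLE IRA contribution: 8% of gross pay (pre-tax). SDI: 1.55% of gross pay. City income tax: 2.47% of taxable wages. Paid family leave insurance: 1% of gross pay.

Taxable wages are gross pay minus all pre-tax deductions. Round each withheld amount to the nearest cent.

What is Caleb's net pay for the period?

$902.78

SIMPLE IRA contribution: $1,275.82 × 0.08 = $102.07
403(b) contribution: $1,275.82 × 0.079 = $100.79
Pre-tax total = $102.07 + $100.79 = $202.86
Taxable wages = $1,275.82 − $202.86 = $1,072.96
City income tax: $1,072.96 × 0.0247 = $26.50
Paid family leave insurance: $1,275.82 × 0.01 = $12.76
SDI: $1,275.82 × 0.0155 = $19.78
Roth 401(k) contribution: $1,275.82 × 0.0378 = $48.23
Health insurance premium: $32.29
Garnishment: $1,275.82 × 0.024 = $30.62
Total deductions = $102.07 + $100.79 + $26.50 + $12.76 + $19.78 + $48.23 + $32.29 + $30.62 = $373.04
Net pay = $1,275.82 − $373.04 = $902.78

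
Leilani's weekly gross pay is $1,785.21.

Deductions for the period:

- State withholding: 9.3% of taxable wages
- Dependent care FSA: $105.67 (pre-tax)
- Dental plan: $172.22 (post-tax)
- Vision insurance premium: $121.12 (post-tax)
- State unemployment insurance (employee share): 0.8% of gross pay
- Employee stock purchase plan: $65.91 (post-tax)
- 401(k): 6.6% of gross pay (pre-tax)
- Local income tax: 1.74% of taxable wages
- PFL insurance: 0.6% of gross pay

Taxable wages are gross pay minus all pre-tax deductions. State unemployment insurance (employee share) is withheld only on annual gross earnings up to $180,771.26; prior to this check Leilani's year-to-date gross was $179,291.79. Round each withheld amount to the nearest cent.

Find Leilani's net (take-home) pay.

Dependent care FSA: $105.67
401(k): $1,785.21 × 0.066 = $117.82
Pre-tax total = $105.67 + $117.82 = $223.49
Taxable wages = $1,785.21 − $223.49 = $1,561.72
Local income tax: $1,561.72 × 0.0174 = $27.17
State withholding: $1,561.72 × 0.093 = $145.24
PFL insurance: $1,785.21 × 0.006 = $10.71
State unemployment insurance (employee share): only $180,771.26 − $179,291.79 = $1,479.47 of this check is subject → $1,479.47 × 0.008 = $11.84
Vision insurance premium: $121.12
Employee stock purchase plan: $65.91
Dental plan: $172.22
Total deductions = $105.67 + $117.82 + $27.17 + $145.24 + $10.71 + $11.84 + $121.12 + $65.91 + $172.22 = $777.70
Net pay = $1,785.21 − $777.70 = $1,007.51

$1,007.51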